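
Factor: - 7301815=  -5^1 *521^1*2803^1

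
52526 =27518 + 25008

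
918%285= 63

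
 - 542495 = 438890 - 981385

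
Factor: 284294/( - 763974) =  - 142147/381987 = - 3^(- 2 )*41^1*3467^1*42443^(-1 ) 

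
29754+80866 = 110620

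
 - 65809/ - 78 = 65809/78 = 843.71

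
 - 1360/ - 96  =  14 + 1/6  =  14.17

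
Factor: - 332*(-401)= 133132  =  2^2*83^1*401^1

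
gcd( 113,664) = 1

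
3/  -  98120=  -  1 + 98117/98120= - 0.00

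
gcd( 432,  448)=16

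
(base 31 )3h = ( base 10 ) 110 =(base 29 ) 3n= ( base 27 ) 42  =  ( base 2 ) 1101110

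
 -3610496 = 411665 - 4022161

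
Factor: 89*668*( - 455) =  - 2^2*5^1 * 7^1 * 13^1*89^1 * 167^1=- 27050660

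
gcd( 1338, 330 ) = 6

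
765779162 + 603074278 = 1368853440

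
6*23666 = 141996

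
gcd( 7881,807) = 3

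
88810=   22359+66451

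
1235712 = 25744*48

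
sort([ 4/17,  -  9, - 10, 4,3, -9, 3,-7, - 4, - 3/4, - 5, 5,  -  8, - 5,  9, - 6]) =[ - 10, - 9, - 9, - 8, - 7, -6, - 5,-5, - 4, - 3/4, 4/17,3,  3, 4, 5, 9 ]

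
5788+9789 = 15577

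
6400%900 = 100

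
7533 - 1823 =5710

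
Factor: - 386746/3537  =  - 2^1*3^(-3 )*131^(-1)*193373^1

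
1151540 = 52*22145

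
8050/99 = 8050/99 = 81.31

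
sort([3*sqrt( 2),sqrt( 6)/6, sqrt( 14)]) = [sqrt( 6)/6,sqrt( 14 ), 3*sqrt( 2 )]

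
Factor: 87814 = 2^1*23^2 * 83^1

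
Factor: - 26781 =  - 3^1 *79^1*113^1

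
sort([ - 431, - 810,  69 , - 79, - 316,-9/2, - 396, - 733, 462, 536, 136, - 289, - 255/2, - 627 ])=[ - 810, - 733, -627, - 431, - 396, - 316, - 289, - 255/2,-79, - 9/2,69, 136, 462 , 536] 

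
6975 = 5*1395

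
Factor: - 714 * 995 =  - 2^1*3^1*5^1*7^1*17^1*199^1= -710430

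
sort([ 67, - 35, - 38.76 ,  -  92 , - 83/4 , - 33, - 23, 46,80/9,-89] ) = [ - 92, - 89, - 38.76, - 35, -33, - 23, - 83/4 , 80/9, 46, 67] 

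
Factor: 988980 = 2^2*3^1*5^1*53^1*311^1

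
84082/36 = 42041/18 = 2335.61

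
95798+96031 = 191829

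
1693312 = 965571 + 727741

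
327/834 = 109/278 = 0.39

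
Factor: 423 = 3^2*47^1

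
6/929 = 6/929 = 0.01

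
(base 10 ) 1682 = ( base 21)3h2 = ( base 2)11010010010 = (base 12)B82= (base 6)11442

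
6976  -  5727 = 1249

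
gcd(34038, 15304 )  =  2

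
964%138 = 136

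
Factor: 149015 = 5^1*29803^1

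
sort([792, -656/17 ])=[ - 656/17, 792]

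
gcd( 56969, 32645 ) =1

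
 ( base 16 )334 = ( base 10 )820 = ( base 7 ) 2251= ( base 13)4b1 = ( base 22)1F6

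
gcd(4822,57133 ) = 1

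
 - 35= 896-931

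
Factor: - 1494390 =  -2^1*3^1*5^1*109^1*457^1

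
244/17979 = 244/17979 = 0.01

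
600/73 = 600/73= 8.22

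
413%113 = 74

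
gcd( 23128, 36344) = 3304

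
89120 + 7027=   96147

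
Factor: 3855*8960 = 34540800 = 2^8 * 3^1 * 5^2*7^1*257^1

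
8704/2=4352= 4352.00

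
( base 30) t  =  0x1d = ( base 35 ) T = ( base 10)29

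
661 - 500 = 161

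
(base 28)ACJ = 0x2003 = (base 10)8195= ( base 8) 20003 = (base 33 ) 7hb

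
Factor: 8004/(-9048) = -2^(-1)*13^(-1) * 23^1 = - 23/26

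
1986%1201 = 785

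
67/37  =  1 + 30/37 = 1.81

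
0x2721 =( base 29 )BQC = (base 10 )10017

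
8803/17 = 517+14/17 = 517.82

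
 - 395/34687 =-395/34687=- 0.01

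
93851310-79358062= 14493248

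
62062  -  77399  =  -15337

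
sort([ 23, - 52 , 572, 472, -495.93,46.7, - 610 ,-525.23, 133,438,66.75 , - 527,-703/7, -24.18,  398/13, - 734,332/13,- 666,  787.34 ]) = [ -734, - 666,-610, - 527, - 525.23,-495.93,  -  703/7, - 52, - 24.18,  23,  332/13,398/13,46.7,  66.75,133,438,472,572 , 787.34]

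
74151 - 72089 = 2062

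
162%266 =162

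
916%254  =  154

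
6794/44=3397/22 = 154.41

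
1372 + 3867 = 5239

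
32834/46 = 713 + 18/23 = 713.78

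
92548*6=555288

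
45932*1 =45932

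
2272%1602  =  670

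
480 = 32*15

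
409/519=409/519 =0.79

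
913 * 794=724922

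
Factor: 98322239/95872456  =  2^( - 3)*43^( - 1 )*337^(-1)* 827^( - 1 )*98322239^1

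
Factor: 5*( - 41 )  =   - 5^1*41^1   =  - 205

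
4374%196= 62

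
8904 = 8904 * 1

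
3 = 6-3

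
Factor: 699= 3^1*233^1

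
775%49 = 40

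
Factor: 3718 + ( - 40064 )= - 2^1*17^1*1069^1 = - 36346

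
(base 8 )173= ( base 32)3r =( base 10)123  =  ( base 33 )3O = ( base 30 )43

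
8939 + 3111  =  12050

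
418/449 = 418/449 = 0.93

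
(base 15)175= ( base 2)101001111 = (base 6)1315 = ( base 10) 335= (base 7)656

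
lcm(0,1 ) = 0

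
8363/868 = 8363/868= 9.63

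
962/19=962/19 = 50.63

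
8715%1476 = 1335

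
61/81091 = 61/81091 =0.00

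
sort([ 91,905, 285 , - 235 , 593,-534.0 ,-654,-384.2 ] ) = [ -654,-534.0,-384.2,-235,  91, 285, 593, 905 ]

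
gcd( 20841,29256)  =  3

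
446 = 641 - 195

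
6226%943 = 568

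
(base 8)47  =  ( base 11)36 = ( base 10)39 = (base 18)23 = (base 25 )1E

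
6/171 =2/57 = 0.04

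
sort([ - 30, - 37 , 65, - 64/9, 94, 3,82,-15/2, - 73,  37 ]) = [ - 73 , - 37,-30  , - 15/2, - 64/9,3,37 , 65,82, 94] 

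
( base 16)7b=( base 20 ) 63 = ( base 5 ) 443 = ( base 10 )123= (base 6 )323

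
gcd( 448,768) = 64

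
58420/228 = 256 + 13/57 = 256.23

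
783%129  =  9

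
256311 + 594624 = 850935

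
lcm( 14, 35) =70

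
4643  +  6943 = 11586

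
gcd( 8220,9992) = 4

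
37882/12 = 18941/6 = 3156.83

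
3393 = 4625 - 1232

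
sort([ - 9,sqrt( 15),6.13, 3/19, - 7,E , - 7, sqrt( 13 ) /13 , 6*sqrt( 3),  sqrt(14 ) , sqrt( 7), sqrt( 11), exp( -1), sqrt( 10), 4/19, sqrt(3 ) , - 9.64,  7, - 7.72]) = [ - 9.64, - 9 , - 7.72, - 7, - 7, 3/19, 4/19, sqrt( 13 ) /13,exp( - 1),sqrt( 3),sqrt(7),  E,  sqrt( 10),sqrt( 11), sqrt(14), sqrt(15), 6.13 , 7, 6 * sqrt(3) ] 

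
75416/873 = 86 +338/873 = 86.39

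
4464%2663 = 1801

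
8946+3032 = 11978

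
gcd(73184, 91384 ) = 8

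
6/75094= 3/37547 = 0.00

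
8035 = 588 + 7447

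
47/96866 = 47/96866 = 0.00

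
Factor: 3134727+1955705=2^7*39769^1 = 5090432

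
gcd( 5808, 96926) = 2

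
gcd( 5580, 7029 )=9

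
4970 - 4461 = 509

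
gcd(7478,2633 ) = 1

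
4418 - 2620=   1798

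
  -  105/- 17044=105/17044 = 0.01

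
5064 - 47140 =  - 42076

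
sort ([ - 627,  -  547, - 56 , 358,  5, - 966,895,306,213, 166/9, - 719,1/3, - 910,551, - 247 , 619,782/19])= [ - 966,-910,  -  719, - 627, - 547, - 247,- 56, 1/3,5, 166/9,782/19,213,  306,358,551,  619,895 ]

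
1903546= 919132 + 984414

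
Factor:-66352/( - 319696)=11/53 = 11^1 * 53^(-1 )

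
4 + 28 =32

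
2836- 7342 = -4506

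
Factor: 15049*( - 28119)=-3^1*7^1*13^1*101^1 * 103^1*149^1 = - 423162831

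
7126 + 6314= 13440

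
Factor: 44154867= 3^1*14718289^1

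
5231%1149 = 635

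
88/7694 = 44/3847 = 0.01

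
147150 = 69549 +77601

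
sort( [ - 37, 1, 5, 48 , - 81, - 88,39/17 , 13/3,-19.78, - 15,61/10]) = [ -88, - 81, - 37,- 19.78, - 15, 1, 39/17,  13/3, 5, 61/10, 48] 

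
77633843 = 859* 90377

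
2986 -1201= 1785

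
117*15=1755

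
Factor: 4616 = 2^3*577^1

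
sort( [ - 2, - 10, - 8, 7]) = [ - 10,  -  8,  -  2,7 ]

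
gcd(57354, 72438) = 6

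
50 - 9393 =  - 9343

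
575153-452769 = 122384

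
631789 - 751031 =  - 119242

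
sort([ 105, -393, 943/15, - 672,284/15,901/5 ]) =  [-672, - 393,284/15,943/15,  105,901/5] 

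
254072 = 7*36296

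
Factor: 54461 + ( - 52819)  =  2^1 * 821^1 = 1642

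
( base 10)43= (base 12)37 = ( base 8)53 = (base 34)19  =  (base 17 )29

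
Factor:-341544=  - 2^3*3^1* 7^1*19^1* 107^1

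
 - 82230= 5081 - 87311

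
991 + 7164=8155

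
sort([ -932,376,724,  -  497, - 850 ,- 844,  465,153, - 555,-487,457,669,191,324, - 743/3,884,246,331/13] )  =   [ - 932, - 850  , - 844,- 555, - 497 , - 487, - 743/3,  331/13,153, 191,246, 324, 376,457, 465,669, 724,884] 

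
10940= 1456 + 9484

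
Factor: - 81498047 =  - 47^1*53^1*32717^1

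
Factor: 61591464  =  2^3*3^2 *11^1*19^1*4093^1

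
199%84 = 31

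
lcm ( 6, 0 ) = 0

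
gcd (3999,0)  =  3999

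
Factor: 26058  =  2^1*3^1*43^1 * 101^1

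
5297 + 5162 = 10459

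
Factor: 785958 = 2^1*3^1*29^1*4517^1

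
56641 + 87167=143808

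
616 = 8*77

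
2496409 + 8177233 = 10673642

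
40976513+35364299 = 76340812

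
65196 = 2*32598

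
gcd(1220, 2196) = 244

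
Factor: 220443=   3^1 * 197^1*373^1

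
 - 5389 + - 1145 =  - 6534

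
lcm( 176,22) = 176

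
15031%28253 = 15031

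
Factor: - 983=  - 983^1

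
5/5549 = 5/5549 = 0.00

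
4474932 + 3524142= 7999074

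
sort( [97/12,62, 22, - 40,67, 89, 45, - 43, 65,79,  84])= [ - 43, - 40,97/12, 22, 45,62,65, 67, 79,  84, 89]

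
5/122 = 5/122 = 0.04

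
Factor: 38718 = 2^1*3^4*239^1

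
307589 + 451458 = 759047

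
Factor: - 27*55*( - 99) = 147015 = 3^5*5^1*11^2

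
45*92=4140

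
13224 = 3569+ 9655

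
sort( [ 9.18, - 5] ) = [ - 5,9.18]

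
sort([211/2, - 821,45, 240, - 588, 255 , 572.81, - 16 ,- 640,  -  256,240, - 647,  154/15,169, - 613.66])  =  [ - 821, -647, - 640, - 613.66,-588,-256,-16,154/15 , 45, 211/2 , 169 , 240, 240,255, 572.81]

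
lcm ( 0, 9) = 0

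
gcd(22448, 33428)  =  244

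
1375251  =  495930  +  879321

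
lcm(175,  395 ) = 13825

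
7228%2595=2038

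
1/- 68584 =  -1 + 68583/68584 = -  0.00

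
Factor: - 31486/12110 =-5^( - 1)*13^1 = - 13/5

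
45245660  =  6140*7369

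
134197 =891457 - 757260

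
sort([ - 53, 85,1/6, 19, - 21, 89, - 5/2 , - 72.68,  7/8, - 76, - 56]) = [ - 76, - 72.68, - 56,- 53, - 21, - 5/2, 1/6, 7/8,19,85,89]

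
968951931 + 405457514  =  1374409445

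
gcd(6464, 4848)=1616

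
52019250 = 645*80650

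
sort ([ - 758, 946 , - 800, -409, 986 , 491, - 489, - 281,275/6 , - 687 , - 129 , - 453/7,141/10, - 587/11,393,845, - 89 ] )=[ - 800,- 758 , - 687  , - 489 , - 409,-281,-129,-89 , - 453/7, - 587/11, 141/10,  275/6, 393, 491, 845,946,986]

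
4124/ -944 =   -  5+149/236 = - 4.37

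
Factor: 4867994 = 2^1*709^1 *3433^1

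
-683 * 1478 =  -  1009474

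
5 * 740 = 3700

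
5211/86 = 5211/86 = 60.59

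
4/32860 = 1/8215 =0.00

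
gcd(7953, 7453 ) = 1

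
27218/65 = 418 + 48/65 = 418.74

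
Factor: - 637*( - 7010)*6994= 2^2 * 5^1*7^2* 13^2 * 269^1*701^1 = 31230797780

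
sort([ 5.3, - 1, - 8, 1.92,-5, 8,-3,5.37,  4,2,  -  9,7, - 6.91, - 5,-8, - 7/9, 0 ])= [-9, - 8,-8, - 6.91, - 5,-5, - 3,-1, - 7/9, 0, 1.92, 2,4, 5.3, 5.37,  7,8 ] 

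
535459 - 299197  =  236262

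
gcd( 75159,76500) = 9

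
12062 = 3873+8189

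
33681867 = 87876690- 54194823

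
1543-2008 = - 465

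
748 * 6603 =4939044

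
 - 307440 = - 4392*70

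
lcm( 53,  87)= 4611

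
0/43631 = 0 = 0.00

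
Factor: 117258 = 2^1*3^1*19543^1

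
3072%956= 204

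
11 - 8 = 3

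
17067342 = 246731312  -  229663970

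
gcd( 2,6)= 2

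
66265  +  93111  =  159376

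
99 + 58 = 157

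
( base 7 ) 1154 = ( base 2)110101111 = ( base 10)431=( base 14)22b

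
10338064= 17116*604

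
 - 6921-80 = -7001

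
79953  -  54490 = 25463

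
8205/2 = 4102 + 1/2 = 4102.50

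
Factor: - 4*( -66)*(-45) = -2^3*  3^3*5^1*11^1=- 11880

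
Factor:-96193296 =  - 2^4*3^2*668009^1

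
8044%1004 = 12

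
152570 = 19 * 8030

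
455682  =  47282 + 408400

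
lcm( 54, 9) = 54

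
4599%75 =24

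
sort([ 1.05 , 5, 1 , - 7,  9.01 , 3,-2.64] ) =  [ - 7, - 2.64,1 , 1.05,3, 5, 9.01 ] 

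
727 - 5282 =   -  4555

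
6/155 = 6/155 = 0.04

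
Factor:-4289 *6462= -27715518 = - 2^1*3^2*359^1  *4289^1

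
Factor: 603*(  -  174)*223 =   -  2^1*3^3*29^1*67^1*223^1 = - 23397606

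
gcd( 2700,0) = 2700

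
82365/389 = 211 + 286/389 =211.74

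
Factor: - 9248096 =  - 2^5 * 11^1*13^1*43^1 *47^1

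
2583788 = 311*8308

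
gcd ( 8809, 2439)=1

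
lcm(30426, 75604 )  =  2494932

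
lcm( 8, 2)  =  8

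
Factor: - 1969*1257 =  - 3^1 * 11^1*179^1*419^1 = - 2475033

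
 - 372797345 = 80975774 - 453773119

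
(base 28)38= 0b1011100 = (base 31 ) 2U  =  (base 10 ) 92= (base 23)40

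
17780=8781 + 8999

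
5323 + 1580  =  6903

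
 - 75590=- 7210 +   -  68380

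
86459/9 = 9606 + 5/9 = 9606.56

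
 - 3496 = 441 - 3937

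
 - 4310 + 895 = -3415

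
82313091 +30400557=112713648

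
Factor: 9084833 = 9084833^1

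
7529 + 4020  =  11549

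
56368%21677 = 13014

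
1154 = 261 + 893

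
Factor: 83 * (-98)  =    -  2^1 *7^2*83^1 = - 8134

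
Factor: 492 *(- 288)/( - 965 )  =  2^7*3^3*5^( - 1)*41^1 * 193^( - 1 ) = 141696/965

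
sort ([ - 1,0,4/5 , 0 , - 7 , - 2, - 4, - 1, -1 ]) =[ - 7 , - 4, - 2 , - 1 , - 1, - 1,0 , 0,4/5 ]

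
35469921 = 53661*661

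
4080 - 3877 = 203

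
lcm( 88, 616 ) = 616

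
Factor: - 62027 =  - 7^1 * 8861^1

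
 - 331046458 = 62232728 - 393279186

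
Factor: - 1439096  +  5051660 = 3612564 = 2^2*3^2 * 23^1*4363^1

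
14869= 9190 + 5679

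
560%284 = 276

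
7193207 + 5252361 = 12445568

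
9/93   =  3/31 = 0.10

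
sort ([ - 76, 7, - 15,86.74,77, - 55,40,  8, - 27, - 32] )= [ - 76, - 55, - 32,- 27,-15,7, 8, 40, 77,86.74]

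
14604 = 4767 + 9837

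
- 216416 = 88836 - 305252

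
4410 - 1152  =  3258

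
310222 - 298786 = 11436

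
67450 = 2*33725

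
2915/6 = 2915/6 = 485.83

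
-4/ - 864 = 1/216 = 0.00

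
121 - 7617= -7496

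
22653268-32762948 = -10109680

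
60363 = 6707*9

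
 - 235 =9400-9635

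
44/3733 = 44/3733 = 0.01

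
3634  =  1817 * 2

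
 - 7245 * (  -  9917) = 71848665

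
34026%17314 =16712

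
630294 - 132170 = 498124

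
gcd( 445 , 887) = 1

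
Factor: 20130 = 2^1*3^1*5^1*11^1*61^1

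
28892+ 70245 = 99137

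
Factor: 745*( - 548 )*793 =-2^2*5^1*13^1*61^1*137^1*149^1 = - 323750180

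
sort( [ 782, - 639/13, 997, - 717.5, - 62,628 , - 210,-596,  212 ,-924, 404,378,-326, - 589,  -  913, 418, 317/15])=[ - 924, - 913, - 717.5, - 596, - 589,-326,  -  210, - 62,-639/13, 317/15,212,  378, 404 , 418,628, 782, 997 ] 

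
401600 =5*80320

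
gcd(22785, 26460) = 735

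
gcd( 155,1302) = 31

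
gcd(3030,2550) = 30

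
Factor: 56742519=3^1*131^1*144383^1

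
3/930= 1/310 = 0.00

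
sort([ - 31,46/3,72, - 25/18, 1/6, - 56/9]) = [ - 31, - 56/9, - 25/18, 1/6, 46/3,72]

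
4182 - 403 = 3779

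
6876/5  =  6876/5=1375.20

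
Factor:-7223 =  - 31^1*233^1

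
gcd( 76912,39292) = 836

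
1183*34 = 40222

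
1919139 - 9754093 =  - 7834954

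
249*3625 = 902625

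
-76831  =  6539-83370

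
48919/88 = 48919/88 = 555.90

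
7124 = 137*52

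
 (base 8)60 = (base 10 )48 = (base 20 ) 28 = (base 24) 20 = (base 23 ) 22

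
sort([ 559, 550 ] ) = [ 550,559] 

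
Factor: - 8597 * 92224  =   - 792849728 = - 2^6*11^1*131^1 * 8597^1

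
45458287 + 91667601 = 137125888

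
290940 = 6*48490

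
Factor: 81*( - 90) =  - 7290=- 2^1*3^6*5^1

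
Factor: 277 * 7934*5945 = 2^1*5^1*29^1*41^1*  277^1*3967^1 = 13065433510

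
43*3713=159659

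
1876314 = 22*85287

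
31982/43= 743 + 33/43 = 743.77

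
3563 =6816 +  - 3253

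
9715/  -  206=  - 48+173/206 = - 47.16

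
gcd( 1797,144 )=3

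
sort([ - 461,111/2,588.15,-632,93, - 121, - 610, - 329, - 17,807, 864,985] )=[ -632, - 610, - 461, - 329, - 121, - 17,111/2, 93,588.15, 807, 864,  985 ] 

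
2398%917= 564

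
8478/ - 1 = - 8478/1 = -8478.00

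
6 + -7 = - 1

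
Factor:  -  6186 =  - 2^1  *3^1*1031^1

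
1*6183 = 6183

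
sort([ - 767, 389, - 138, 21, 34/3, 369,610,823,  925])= [ - 767, - 138, 34/3,21, 369, 389, 610,823, 925] 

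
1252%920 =332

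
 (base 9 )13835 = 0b10010011010100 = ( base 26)DOG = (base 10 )9428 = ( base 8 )22324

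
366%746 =366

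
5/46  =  5/46  =  0.11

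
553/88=6 + 25/88 = 6.28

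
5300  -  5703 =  - 403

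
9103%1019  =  951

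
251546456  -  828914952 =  - 577368496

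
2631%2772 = 2631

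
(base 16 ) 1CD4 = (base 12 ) 4330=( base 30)860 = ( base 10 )7380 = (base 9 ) 11110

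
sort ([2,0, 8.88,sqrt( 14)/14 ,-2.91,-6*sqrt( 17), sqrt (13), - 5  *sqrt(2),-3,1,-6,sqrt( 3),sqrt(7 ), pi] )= [-6*sqrt( 17),-5*sqrt( 2 ), - 6,-3 ,-2.91,0 , sqrt( 14 ) /14,1,sqrt( 3),2,sqrt( 7),pi,  sqrt( 13),8.88]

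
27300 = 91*300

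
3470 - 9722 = -6252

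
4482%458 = 360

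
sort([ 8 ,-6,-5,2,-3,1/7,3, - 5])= [-6, - 5,-5, - 3,1/7,2,3 , 8]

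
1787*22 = 39314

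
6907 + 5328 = 12235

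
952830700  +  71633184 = 1024463884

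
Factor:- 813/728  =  -2^( - 3) * 3^1 * 7^(-1 ) * 13^( - 1)*271^1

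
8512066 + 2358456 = 10870522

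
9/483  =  3/161 = 0.02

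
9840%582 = 528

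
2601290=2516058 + 85232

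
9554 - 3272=6282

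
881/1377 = 881/1377 = 0.64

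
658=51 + 607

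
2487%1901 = 586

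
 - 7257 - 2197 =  - 9454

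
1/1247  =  1/1247=0.00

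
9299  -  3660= 5639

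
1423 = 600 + 823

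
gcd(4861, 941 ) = 1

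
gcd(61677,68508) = 99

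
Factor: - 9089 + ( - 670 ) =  - 9759 = - 3^1*3253^1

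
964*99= 95436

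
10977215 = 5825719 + 5151496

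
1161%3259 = 1161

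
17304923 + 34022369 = 51327292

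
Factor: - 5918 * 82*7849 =-2^2*11^1*41^1 * 47^1*167^1*269^1 = -3808931324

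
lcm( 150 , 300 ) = 300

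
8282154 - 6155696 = 2126458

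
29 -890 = -861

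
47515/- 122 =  - 390 + 65/122 = - 389.47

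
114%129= 114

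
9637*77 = 742049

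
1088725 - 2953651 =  - 1864926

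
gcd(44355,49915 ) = 5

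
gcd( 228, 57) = 57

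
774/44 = 17 + 13/22 =17.59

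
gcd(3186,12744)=3186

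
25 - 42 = - 17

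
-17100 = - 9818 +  - 7282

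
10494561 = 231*45431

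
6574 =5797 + 777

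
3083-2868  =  215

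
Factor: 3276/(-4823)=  - 36/53 =- 2^2*3^2*53^(-1)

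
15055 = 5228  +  9827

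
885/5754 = 295/1918 = 0.15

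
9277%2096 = 893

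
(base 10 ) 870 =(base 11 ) 721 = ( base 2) 1101100110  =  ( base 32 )R6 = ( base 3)1012020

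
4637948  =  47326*98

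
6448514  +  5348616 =11797130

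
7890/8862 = 1315/1477 = 0.89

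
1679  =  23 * 73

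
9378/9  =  1042 = 1042.00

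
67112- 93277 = - 26165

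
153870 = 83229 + 70641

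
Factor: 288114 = 2^1 * 3^1*31^1 * 1549^1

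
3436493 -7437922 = -4001429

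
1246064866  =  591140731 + 654924135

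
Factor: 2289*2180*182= 908183640= 2^3*3^1*5^1*7^2*13^1*109^2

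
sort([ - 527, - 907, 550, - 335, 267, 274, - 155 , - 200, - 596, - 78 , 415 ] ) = [  -  907,  -  596, - 527, - 335, - 200, - 155,-78, 267,274,  415, 550 ]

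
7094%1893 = 1415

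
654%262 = 130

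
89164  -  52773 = 36391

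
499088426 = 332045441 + 167042985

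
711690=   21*33890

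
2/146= 1/73=0.01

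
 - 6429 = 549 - 6978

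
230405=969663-739258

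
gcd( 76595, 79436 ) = 1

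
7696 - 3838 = 3858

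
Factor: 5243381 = 11^1*13^1* 37^1 * 991^1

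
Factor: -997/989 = -23^(-1)*43^ ( - 1)*997^1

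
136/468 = 34/117 = 0.29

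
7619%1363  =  804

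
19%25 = 19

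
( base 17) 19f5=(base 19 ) 12A3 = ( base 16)1e5e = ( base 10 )7774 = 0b1111001011110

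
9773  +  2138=11911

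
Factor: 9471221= 137^1*257^1*269^1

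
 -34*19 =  - 646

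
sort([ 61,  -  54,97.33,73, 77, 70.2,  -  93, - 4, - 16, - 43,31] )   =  [  -  93, - 54,-43, - 16,- 4,31, 61, 70.2, 73,77  ,  97.33] 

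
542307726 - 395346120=146961606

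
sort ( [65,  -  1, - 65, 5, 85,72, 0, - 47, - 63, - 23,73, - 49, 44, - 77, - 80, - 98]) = [ - 98,-80,-77, - 65, - 63,-49, - 47, - 23, - 1 , 0, 5, 44,65, 72,73, 85 ]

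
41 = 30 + 11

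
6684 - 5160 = 1524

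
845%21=5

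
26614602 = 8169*3258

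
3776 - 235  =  3541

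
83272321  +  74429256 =157701577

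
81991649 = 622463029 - 540471380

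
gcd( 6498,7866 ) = 342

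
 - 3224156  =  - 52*62003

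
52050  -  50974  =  1076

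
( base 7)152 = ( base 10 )86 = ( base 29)2S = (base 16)56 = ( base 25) 3B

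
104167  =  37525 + 66642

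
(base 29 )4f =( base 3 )11212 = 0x83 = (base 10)131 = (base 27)4N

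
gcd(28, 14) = 14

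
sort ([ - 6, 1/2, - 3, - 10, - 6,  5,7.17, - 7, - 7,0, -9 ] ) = [ - 10, - 9, - 7 , - 7, - 6 ,-6, - 3,  0, 1/2,5, 7.17 ]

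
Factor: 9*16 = 2^4*3^2 =144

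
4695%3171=1524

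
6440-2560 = 3880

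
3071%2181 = 890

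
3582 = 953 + 2629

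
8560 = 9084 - 524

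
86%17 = 1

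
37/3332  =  37/3332 =0.01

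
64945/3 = 21648+1/3 = 21648.33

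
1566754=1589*986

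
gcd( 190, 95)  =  95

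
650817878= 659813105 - 8995227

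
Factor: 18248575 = 5^2*729943^1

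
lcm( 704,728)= 64064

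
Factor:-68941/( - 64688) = 2^(-4 )*13^(-1 )*71^1*311^(-1 )*971^1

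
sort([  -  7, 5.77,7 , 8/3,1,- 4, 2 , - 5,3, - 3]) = [ - 7,-5, - 4, - 3,1, 2, 8/3,3 , 5.77,  7]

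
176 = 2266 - 2090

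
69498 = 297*234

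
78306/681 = 114 + 224/227 = 114.99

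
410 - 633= - 223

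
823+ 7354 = 8177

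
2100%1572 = 528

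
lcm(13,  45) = 585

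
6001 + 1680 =7681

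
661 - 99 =562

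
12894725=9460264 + 3434461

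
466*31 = 14446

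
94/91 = 1+ 3/91 = 1.03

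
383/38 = 383/38 = 10.08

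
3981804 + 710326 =4692130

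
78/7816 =39/3908 = 0.01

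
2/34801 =2/34801 = 0.00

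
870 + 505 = 1375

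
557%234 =89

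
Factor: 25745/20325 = 19/15 = 3^( - 1 )*5^( - 1) * 19^1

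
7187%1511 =1143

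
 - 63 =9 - 72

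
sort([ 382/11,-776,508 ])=[-776 , 382/11,508]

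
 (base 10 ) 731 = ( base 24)16b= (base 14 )3a3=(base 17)290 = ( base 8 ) 1333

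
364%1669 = 364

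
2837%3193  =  2837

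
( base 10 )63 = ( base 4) 333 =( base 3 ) 2100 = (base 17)3c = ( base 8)77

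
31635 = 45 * 703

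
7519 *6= 45114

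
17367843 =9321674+8046169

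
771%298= 175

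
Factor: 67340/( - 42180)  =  - 91/57 =- 3^( -1 )*7^1 * 13^1*19^( - 1 )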